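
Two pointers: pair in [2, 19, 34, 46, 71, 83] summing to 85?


lo=0(2)+hi=5(83)=85

Yes: 2+83=85


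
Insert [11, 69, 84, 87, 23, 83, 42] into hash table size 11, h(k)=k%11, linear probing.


Insert 11: h=0 -> slot 0
Insert 69: h=3 -> slot 3
Insert 84: h=7 -> slot 7
Insert 87: h=10 -> slot 10
Insert 23: h=1 -> slot 1
Insert 83: h=6 -> slot 6
Insert 42: h=9 -> slot 9

Table: [11, 23, None, 69, None, None, 83, 84, None, 42, 87]


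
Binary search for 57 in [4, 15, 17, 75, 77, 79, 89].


Step 1: lo=0, hi=6, mid=3, val=75
Step 2: lo=0, hi=2, mid=1, val=15
Step 3: lo=2, hi=2, mid=2, val=17

Not found


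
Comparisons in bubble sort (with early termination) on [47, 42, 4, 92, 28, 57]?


Algorithm: bubble sort (with early termination)
Input: [47, 42, 4, 92, 28, 57]
Sorted: [4, 28, 42, 47, 57, 92]

14


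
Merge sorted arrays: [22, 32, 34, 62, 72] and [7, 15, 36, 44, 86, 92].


Take 7 from B
Take 15 from B
Take 22 from A
Take 32 from A
Take 34 from A
Take 36 from B
Take 44 from B
Take 62 from A
Take 72 from A

Merged: [7, 15, 22, 32, 34, 36, 44, 62, 72, 86, 92]


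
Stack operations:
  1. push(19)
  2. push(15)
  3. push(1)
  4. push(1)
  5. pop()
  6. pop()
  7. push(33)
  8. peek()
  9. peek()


push(19) -> [19]
push(15) -> [19, 15]
push(1) -> [19, 15, 1]
push(1) -> [19, 15, 1, 1]
pop()->1, [19, 15, 1]
pop()->1, [19, 15]
push(33) -> [19, 15, 33]
peek()->33
peek()->33

Final stack: [19, 15, 33]


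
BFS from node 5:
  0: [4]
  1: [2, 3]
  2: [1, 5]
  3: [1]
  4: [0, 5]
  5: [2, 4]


Visit 5, enqueue [2, 4]
Visit 2, enqueue [1]
Visit 4, enqueue [0]
Visit 1, enqueue [3]
Visit 0, enqueue []
Visit 3, enqueue []

BFS order: [5, 2, 4, 1, 0, 3]


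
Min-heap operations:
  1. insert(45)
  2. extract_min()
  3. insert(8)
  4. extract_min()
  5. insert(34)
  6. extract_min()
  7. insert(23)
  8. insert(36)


insert(45) -> [45]
extract_min()->45, []
insert(8) -> [8]
extract_min()->8, []
insert(34) -> [34]
extract_min()->34, []
insert(23) -> [23]
insert(36) -> [23, 36]

Final heap: [23, 36]


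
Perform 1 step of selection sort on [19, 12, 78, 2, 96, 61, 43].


Initial: [19, 12, 78, 2, 96, 61, 43]
Step 1: min=2 at 3
  Swap: [2, 12, 78, 19, 96, 61, 43]

After 1 step: [2, 12, 78, 19, 96, 61, 43]


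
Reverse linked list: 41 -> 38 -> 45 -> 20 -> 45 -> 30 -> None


Step 1: curr=41, set curr.next=prev(None) | reversed so far: 41
Step 2: curr=38, set curr.next=prev(41) | reversed so far: 38 -> 41
Step 3: curr=45, set curr.next=prev(38) | reversed so far: 45 -> 38 -> 41
Step 4: curr=20, set curr.next=prev(45) | reversed so far: 20 -> 45 -> 38 -> 41
Step 5: curr=45, set curr.next=prev(20) | reversed so far: 45 -> 20 -> 45 -> 38 -> 41
Step 6: curr=30, set curr.next=prev(45) | reversed so far: 30 -> 45 -> 20 -> 45 -> 38 -> 41

30 -> 45 -> 20 -> 45 -> 38 -> 41 -> None


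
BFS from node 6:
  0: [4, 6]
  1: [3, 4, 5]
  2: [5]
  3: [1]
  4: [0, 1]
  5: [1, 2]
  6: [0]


Visit 6, enqueue [0]
Visit 0, enqueue [4]
Visit 4, enqueue [1]
Visit 1, enqueue [3, 5]
Visit 3, enqueue []
Visit 5, enqueue [2]
Visit 2, enqueue []

BFS order: [6, 0, 4, 1, 3, 5, 2]


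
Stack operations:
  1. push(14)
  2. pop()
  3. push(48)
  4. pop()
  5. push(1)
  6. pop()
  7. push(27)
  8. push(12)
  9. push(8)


push(14) -> [14]
pop()->14, []
push(48) -> [48]
pop()->48, []
push(1) -> [1]
pop()->1, []
push(27) -> [27]
push(12) -> [27, 12]
push(8) -> [27, 12, 8]

Final stack: [27, 12, 8]


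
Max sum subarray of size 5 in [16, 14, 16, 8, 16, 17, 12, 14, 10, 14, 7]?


[0:5]: 70
[1:6]: 71
[2:7]: 69
[3:8]: 67
[4:9]: 69
[5:10]: 67
[6:11]: 57

Max: 71 at [1:6]


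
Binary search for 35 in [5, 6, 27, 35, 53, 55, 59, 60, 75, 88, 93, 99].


Step 1: lo=0, hi=11, mid=5, val=55
Step 2: lo=0, hi=4, mid=2, val=27
Step 3: lo=3, hi=4, mid=3, val=35

Found at index 3


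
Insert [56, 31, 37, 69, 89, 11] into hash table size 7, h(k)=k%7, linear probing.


Insert 56: h=0 -> slot 0
Insert 31: h=3 -> slot 3
Insert 37: h=2 -> slot 2
Insert 69: h=6 -> slot 6
Insert 89: h=5 -> slot 5
Insert 11: h=4 -> slot 4

Table: [56, None, 37, 31, 11, 89, 69]


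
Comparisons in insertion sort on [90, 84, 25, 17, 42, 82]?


Algorithm: insertion sort
Input: [90, 84, 25, 17, 42, 82]
Sorted: [17, 25, 42, 82, 84, 90]

12


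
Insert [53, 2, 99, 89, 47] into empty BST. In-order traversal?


Insert 53: root
Insert 2: L from 53
Insert 99: R from 53
Insert 89: R from 53 -> L from 99
Insert 47: L from 53 -> R from 2

In-order: [2, 47, 53, 89, 99]


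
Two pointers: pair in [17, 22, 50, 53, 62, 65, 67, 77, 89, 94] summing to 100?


lo=0(17)+hi=9(94)=111
lo=0(17)+hi=8(89)=106
lo=0(17)+hi=7(77)=94
lo=1(22)+hi=7(77)=99
lo=2(50)+hi=7(77)=127
lo=2(50)+hi=6(67)=117
lo=2(50)+hi=5(65)=115
lo=2(50)+hi=4(62)=112
lo=2(50)+hi=3(53)=103

No pair found


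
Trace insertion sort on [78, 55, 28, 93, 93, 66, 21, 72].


Initial: [78, 55, 28, 93, 93, 66, 21, 72]
Insert 55: [55, 78, 28, 93, 93, 66, 21, 72]
Insert 28: [28, 55, 78, 93, 93, 66, 21, 72]
Insert 93: [28, 55, 78, 93, 93, 66, 21, 72]
Insert 93: [28, 55, 78, 93, 93, 66, 21, 72]
Insert 66: [28, 55, 66, 78, 93, 93, 21, 72]
Insert 21: [21, 28, 55, 66, 78, 93, 93, 72]
Insert 72: [21, 28, 55, 66, 72, 78, 93, 93]

Sorted: [21, 28, 55, 66, 72, 78, 93, 93]


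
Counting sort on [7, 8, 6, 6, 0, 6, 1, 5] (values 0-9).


Input: [7, 8, 6, 6, 0, 6, 1, 5]
Counts: [1, 1, 0, 0, 0, 1, 3, 1, 1, 0]

Sorted: [0, 1, 5, 6, 6, 6, 7, 8]


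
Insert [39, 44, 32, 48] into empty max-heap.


Insert 39: [39]
Insert 44: [44, 39]
Insert 32: [44, 39, 32]
Insert 48: [48, 44, 32, 39]

Final heap: [48, 44, 32, 39]


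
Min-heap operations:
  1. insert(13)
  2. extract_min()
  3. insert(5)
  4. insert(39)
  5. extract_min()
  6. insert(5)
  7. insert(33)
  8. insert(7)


insert(13) -> [13]
extract_min()->13, []
insert(5) -> [5]
insert(39) -> [5, 39]
extract_min()->5, [39]
insert(5) -> [5, 39]
insert(33) -> [5, 39, 33]
insert(7) -> [5, 7, 33, 39]

Final heap: [5, 7, 33, 39]


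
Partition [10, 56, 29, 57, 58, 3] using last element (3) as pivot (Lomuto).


Pivot: 3
Place pivot at 0: [3, 56, 29, 57, 58, 10]

Partitioned: [3, 56, 29, 57, 58, 10]


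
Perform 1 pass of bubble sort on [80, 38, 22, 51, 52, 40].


Initial: [80, 38, 22, 51, 52, 40]
Pass 1: [38, 22, 51, 52, 40, 80] (5 swaps)

After 1 pass: [38, 22, 51, 52, 40, 80]


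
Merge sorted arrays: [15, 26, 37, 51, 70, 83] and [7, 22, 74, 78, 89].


Take 7 from B
Take 15 from A
Take 22 from B
Take 26 from A
Take 37 from A
Take 51 from A
Take 70 from A
Take 74 from B
Take 78 from B
Take 83 from A

Merged: [7, 15, 22, 26, 37, 51, 70, 74, 78, 83, 89]


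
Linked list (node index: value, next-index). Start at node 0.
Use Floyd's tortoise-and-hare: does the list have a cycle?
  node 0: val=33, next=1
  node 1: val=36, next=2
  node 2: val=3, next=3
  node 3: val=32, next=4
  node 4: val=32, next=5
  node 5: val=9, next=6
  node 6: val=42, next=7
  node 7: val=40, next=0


Floyd's tortoise (slow, +1) and hare (fast, +2):
  init: slow=0, fast=0
  step 1: slow=1, fast=2
  step 2: slow=2, fast=4
  step 3: slow=3, fast=6
  step 4: slow=4, fast=0
  step 5: slow=5, fast=2
  step 6: slow=6, fast=4
  step 7: slow=7, fast=6
  step 8: slow=0, fast=0
  slow == fast at node 0: cycle detected

Cycle: yes


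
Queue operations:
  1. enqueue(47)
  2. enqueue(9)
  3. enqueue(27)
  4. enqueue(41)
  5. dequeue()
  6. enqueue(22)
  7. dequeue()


enqueue(47) -> [47]
enqueue(9) -> [47, 9]
enqueue(27) -> [47, 9, 27]
enqueue(41) -> [47, 9, 27, 41]
dequeue()->47, [9, 27, 41]
enqueue(22) -> [9, 27, 41, 22]
dequeue()->9, [27, 41, 22]

Final queue: [27, 41, 22]


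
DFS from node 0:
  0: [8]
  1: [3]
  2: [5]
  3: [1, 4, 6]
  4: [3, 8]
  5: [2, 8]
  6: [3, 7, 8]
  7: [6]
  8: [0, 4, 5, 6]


Visit 0, push [8]
Visit 8, push [6, 5, 4]
Visit 4, push [3]
Visit 3, push [6, 1]
Visit 1, push []
Visit 6, push [7]
Visit 7, push []
Visit 5, push [2]
Visit 2, push []

DFS order: [0, 8, 4, 3, 1, 6, 7, 5, 2]


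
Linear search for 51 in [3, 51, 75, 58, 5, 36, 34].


i=0: 3!=51
i=1: 51==51 found!

Found at 1, 2 comps


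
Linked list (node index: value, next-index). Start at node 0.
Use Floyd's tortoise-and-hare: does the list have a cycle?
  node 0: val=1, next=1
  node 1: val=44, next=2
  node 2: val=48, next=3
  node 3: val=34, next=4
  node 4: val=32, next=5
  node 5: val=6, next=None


Floyd's tortoise (slow, +1) and hare (fast, +2):
  init: slow=0, fast=0
  step 1: slow=1, fast=2
  step 2: slow=2, fast=4
  step 3: fast 4->5->None, no cycle

Cycle: no


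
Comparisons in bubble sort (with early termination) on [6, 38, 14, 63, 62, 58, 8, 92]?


Algorithm: bubble sort (with early termination)
Input: [6, 38, 14, 63, 62, 58, 8, 92]
Sorted: [6, 8, 14, 38, 58, 62, 63, 92]

27


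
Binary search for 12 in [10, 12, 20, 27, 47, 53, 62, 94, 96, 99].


Step 1: lo=0, hi=9, mid=4, val=47
Step 2: lo=0, hi=3, mid=1, val=12

Found at index 1


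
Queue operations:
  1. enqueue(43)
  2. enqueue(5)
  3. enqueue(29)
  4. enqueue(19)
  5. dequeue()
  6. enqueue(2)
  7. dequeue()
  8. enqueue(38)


enqueue(43) -> [43]
enqueue(5) -> [43, 5]
enqueue(29) -> [43, 5, 29]
enqueue(19) -> [43, 5, 29, 19]
dequeue()->43, [5, 29, 19]
enqueue(2) -> [5, 29, 19, 2]
dequeue()->5, [29, 19, 2]
enqueue(38) -> [29, 19, 2, 38]

Final queue: [29, 19, 2, 38]


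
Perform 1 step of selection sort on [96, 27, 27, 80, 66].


Initial: [96, 27, 27, 80, 66]
Step 1: min=27 at 1
  Swap: [27, 96, 27, 80, 66]

After 1 step: [27, 96, 27, 80, 66]


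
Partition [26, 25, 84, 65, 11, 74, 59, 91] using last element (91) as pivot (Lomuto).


Pivot: 91
  26 <= 91: advance i (no swap)
  25 <= 91: advance i (no swap)
  84 <= 91: advance i (no swap)
  65 <= 91: advance i (no swap)
  11 <= 91: advance i (no swap)
  74 <= 91: advance i (no swap)
  59 <= 91: advance i (no swap)
Place pivot at 7: [26, 25, 84, 65, 11, 74, 59, 91]

Partitioned: [26, 25, 84, 65, 11, 74, 59, 91]


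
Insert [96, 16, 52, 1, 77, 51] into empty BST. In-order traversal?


Insert 96: root
Insert 16: L from 96
Insert 52: L from 96 -> R from 16
Insert 1: L from 96 -> L from 16
Insert 77: L from 96 -> R from 16 -> R from 52
Insert 51: L from 96 -> R from 16 -> L from 52

In-order: [1, 16, 51, 52, 77, 96]


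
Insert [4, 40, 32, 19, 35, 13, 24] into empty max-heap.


Insert 4: [4]
Insert 40: [40, 4]
Insert 32: [40, 4, 32]
Insert 19: [40, 19, 32, 4]
Insert 35: [40, 35, 32, 4, 19]
Insert 13: [40, 35, 32, 4, 19, 13]
Insert 24: [40, 35, 32, 4, 19, 13, 24]

Final heap: [40, 35, 32, 4, 19, 13, 24]


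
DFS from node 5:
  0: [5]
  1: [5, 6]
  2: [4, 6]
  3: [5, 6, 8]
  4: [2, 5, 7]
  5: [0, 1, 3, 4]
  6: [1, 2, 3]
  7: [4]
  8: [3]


Visit 5, push [4, 3, 1, 0]
Visit 0, push []
Visit 1, push [6]
Visit 6, push [3, 2]
Visit 2, push [4]
Visit 4, push [7]
Visit 7, push []
Visit 3, push [8]
Visit 8, push []

DFS order: [5, 0, 1, 6, 2, 4, 7, 3, 8]


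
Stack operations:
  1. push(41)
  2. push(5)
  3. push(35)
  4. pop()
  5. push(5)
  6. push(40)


push(41) -> [41]
push(5) -> [41, 5]
push(35) -> [41, 5, 35]
pop()->35, [41, 5]
push(5) -> [41, 5, 5]
push(40) -> [41, 5, 5, 40]

Final stack: [41, 5, 5, 40]


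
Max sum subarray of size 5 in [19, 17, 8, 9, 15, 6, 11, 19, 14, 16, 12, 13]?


[0:5]: 68
[1:6]: 55
[2:7]: 49
[3:8]: 60
[4:9]: 65
[5:10]: 66
[6:11]: 72
[7:12]: 74

Max: 74 at [7:12]


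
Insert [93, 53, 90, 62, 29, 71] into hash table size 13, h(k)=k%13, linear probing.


Insert 93: h=2 -> slot 2
Insert 53: h=1 -> slot 1
Insert 90: h=12 -> slot 12
Insert 62: h=10 -> slot 10
Insert 29: h=3 -> slot 3
Insert 71: h=6 -> slot 6

Table: [None, 53, 93, 29, None, None, 71, None, None, None, 62, None, 90]


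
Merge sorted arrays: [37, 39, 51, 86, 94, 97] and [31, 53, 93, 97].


Take 31 from B
Take 37 from A
Take 39 from A
Take 51 from A
Take 53 from B
Take 86 from A
Take 93 from B
Take 94 from A
Take 97 from A

Merged: [31, 37, 39, 51, 53, 86, 93, 94, 97, 97]


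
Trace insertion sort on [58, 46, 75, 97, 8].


Initial: [58, 46, 75, 97, 8]
Insert 46: [46, 58, 75, 97, 8]
Insert 75: [46, 58, 75, 97, 8]
Insert 97: [46, 58, 75, 97, 8]
Insert 8: [8, 46, 58, 75, 97]

Sorted: [8, 46, 58, 75, 97]


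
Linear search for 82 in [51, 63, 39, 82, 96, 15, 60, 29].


i=0: 51!=82
i=1: 63!=82
i=2: 39!=82
i=3: 82==82 found!

Found at 3, 4 comps


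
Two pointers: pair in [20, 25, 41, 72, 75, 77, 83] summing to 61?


lo=0(20)+hi=6(83)=103
lo=0(20)+hi=5(77)=97
lo=0(20)+hi=4(75)=95
lo=0(20)+hi=3(72)=92
lo=0(20)+hi=2(41)=61

Yes: 20+41=61


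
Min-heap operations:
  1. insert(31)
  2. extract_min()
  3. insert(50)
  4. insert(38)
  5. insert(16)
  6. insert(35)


insert(31) -> [31]
extract_min()->31, []
insert(50) -> [50]
insert(38) -> [38, 50]
insert(16) -> [16, 50, 38]
insert(35) -> [16, 35, 38, 50]

Final heap: [16, 35, 38, 50]


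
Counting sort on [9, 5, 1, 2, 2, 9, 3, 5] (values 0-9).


Input: [9, 5, 1, 2, 2, 9, 3, 5]
Counts: [0, 1, 2, 1, 0, 2, 0, 0, 0, 2]

Sorted: [1, 2, 2, 3, 5, 5, 9, 9]


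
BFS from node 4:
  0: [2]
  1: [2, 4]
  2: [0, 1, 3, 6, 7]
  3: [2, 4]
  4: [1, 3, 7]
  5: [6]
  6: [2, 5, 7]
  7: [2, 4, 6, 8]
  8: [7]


Visit 4, enqueue [1, 3, 7]
Visit 1, enqueue [2]
Visit 3, enqueue []
Visit 7, enqueue [6, 8]
Visit 2, enqueue [0]
Visit 6, enqueue [5]
Visit 8, enqueue []
Visit 0, enqueue []
Visit 5, enqueue []

BFS order: [4, 1, 3, 7, 2, 6, 8, 0, 5]


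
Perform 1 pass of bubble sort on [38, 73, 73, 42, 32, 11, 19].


Initial: [38, 73, 73, 42, 32, 11, 19]
Pass 1: [38, 73, 42, 32, 11, 19, 73] (4 swaps)

After 1 pass: [38, 73, 42, 32, 11, 19, 73]


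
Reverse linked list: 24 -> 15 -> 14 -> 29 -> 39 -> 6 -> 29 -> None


Step 1: curr=24, set curr.next=prev(None) | reversed so far: 24
Step 2: curr=15, set curr.next=prev(24) | reversed so far: 15 -> 24
Step 3: curr=14, set curr.next=prev(15) | reversed so far: 14 -> 15 -> 24
Step 4: curr=29, set curr.next=prev(14) | reversed so far: 29 -> 14 -> 15 -> 24
Step 5: curr=39, set curr.next=prev(29) | reversed so far: 39 -> 29 -> 14 -> 15 -> 24
Step 6: curr=6, set curr.next=prev(39) | reversed so far: 6 -> 39 -> 29 -> 14 -> 15 -> 24
Step 7: curr=29, set curr.next=prev(6) | reversed so far: 29 -> 6 -> 39 -> 29 -> 14 -> 15 -> 24

29 -> 6 -> 39 -> 29 -> 14 -> 15 -> 24 -> None


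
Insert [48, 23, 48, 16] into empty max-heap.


Insert 48: [48]
Insert 23: [48, 23]
Insert 48: [48, 23, 48]
Insert 16: [48, 23, 48, 16]

Final heap: [48, 23, 48, 16]


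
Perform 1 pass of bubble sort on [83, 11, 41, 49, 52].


Initial: [83, 11, 41, 49, 52]
Pass 1: [11, 41, 49, 52, 83] (4 swaps)

After 1 pass: [11, 41, 49, 52, 83]


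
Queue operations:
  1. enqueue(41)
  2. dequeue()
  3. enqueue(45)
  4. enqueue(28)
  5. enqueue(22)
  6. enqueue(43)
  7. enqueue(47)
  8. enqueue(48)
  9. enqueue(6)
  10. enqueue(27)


enqueue(41) -> [41]
dequeue()->41, []
enqueue(45) -> [45]
enqueue(28) -> [45, 28]
enqueue(22) -> [45, 28, 22]
enqueue(43) -> [45, 28, 22, 43]
enqueue(47) -> [45, 28, 22, 43, 47]
enqueue(48) -> [45, 28, 22, 43, 47, 48]
enqueue(6) -> [45, 28, 22, 43, 47, 48, 6]
enqueue(27) -> [45, 28, 22, 43, 47, 48, 6, 27]

Final queue: [45, 28, 22, 43, 47, 48, 6, 27]


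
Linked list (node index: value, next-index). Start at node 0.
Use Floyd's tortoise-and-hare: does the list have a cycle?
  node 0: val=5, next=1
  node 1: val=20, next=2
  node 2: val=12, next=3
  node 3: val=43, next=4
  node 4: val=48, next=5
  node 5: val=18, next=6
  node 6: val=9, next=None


Floyd's tortoise (slow, +1) and hare (fast, +2):
  init: slow=0, fast=0
  step 1: slow=1, fast=2
  step 2: slow=2, fast=4
  step 3: slow=3, fast=6
  step 4: fast -> None, no cycle

Cycle: no


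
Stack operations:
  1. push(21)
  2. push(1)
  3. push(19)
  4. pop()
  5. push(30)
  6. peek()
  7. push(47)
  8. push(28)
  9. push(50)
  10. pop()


push(21) -> [21]
push(1) -> [21, 1]
push(19) -> [21, 1, 19]
pop()->19, [21, 1]
push(30) -> [21, 1, 30]
peek()->30
push(47) -> [21, 1, 30, 47]
push(28) -> [21, 1, 30, 47, 28]
push(50) -> [21, 1, 30, 47, 28, 50]
pop()->50, [21, 1, 30, 47, 28]

Final stack: [21, 1, 30, 47, 28]


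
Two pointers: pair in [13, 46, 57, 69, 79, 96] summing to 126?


lo=0(13)+hi=5(96)=109
lo=1(46)+hi=5(96)=142
lo=1(46)+hi=4(79)=125
lo=2(57)+hi=4(79)=136
lo=2(57)+hi=3(69)=126

Yes: 57+69=126


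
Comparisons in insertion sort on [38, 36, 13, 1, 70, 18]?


Algorithm: insertion sort
Input: [38, 36, 13, 1, 70, 18]
Sorted: [1, 13, 18, 36, 38, 70]

11


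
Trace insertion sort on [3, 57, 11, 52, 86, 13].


Initial: [3, 57, 11, 52, 86, 13]
Insert 57: [3, 57, 11, 52, 86, 13]
Insert 11: [3, 11, 57, 52, 86, 13]
Insert 52: [3, 11, 52, 57, 86, 13]
Insert 86: [3, 11, 52, 57, 86, 13]
Insert 13: [3, 11, 13, 52, 57, 86]

Sorted: [3, 11, 13, 52, 57, 86]


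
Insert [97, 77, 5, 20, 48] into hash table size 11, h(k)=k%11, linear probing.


Insert 97: h=9 -> slot 9
Insert 77: h=0 -> slot 0
Insert 5: h=5 -> slot 5
Insert 20: h=9, 1 probes -> slot 10
Insert 48: h=4 -> slot 4

Table: [77, None, None, None, 48, 5, None, None, None, 97, 20]


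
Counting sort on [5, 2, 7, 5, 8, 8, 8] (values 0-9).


Input: [5, 2, 7, 5, 8, 8, 8]
Counts: [0, 0, 1, 0, 0, 2, 0, 1, 3, 0]

Sorted: [2, 5, 5, 7, 8, 8, 8]


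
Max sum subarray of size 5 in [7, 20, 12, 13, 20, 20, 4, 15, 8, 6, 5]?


[0:5]: 72
[1:6]: 85
[2:7]: 69
[3:8]: 72
[4:9]: 67
[5:10]: 53
[6:11]: 38

Max: 85 at [1:6]


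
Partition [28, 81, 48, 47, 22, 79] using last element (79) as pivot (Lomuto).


Pivot: 79
  28 <= 79: advance i (no swap)
  48 <= 79: swap -> [28, 48, 81, 47, 22, 79]
  47 <= 79: swap -> [28, 48, 47, 81, 22, 79]
  22 <= 79: swap -> [28, 48, 47, 22, 81, 79]
Place pivot at 4: [28, 48, 47, 22, 79, 81]

Partitioned: [28, 48, 47, 22, 79, 81]


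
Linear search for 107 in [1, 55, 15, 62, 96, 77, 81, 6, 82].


i=0: 1!=107
i=1: 55!=107
i=2: 15!=107
i=3: 62!=107
i=4: 96!=107
i=5: 77!=107
i=6: 81!=107
i=7: 6!=107
i=8: 82!=107

Not found, 9 comps


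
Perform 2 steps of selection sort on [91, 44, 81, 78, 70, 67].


Initial: [91, 44, 81, 78, 70, 67]
Step 1: min=44 at 1
  Swap: [44, 91, 81, 78, 70, 67]
Step 2: min=67 at 5
  Swap: [44, 67, 81, 78, 70, 91]

After 2 steps: [44, 67, 81, 78, 70, 91]


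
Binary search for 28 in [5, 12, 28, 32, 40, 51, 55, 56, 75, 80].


Step 1: lo=0, hi=9, mid=4, val=40
Step 2: lo=0, hi=3, mid=1, val=12
Step 3: lo=2, hi=3, mid=2, val=28

Found at index 2


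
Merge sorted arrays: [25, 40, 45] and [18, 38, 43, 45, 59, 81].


Take 18 from B
Take 25 from A
Take 38 from B
Take 40 from A
Take 43 from B
Take 45 from A

Merged: [18, 25, 38, 40, 43, 45, 45, 59, 81]


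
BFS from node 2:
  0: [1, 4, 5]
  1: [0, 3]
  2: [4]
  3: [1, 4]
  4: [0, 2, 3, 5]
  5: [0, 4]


Visit 2, enqueue [4]
Visit 4, enqueue [0, 3, 5]
Visit 0, enqueue [1]
Visit 3, enqueue []
Visit 5, enqueue []
Visit 1, enqueue []

BFS order: [2, 4, 0, 3, 5, 1]


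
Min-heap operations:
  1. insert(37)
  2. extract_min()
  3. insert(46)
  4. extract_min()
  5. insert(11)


insert(37) -> [37]
extract_min()->37, []
insert(46) -> [46]
extract_min()->46, []
insert(11) -> [11]

Final heap: [11]


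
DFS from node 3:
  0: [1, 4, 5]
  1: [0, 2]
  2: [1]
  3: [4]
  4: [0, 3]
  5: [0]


Visit 3, push [4]
Visit 4, push [0]
Visit 0, push [5, 1]
Visit 1, push [2]
Visit 2, push []
Visit 5, push []

DFS order: [3, 4, 0, 1, 2, 5]


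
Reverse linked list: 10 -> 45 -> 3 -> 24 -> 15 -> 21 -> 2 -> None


Step 1: curr=10, set curr.next=prev(None) | reversed so far: 10
Step 2: curr=45, set curr.next=prev(10) | reversed so far: 45 -> 10
Step 3: curr=3, set curr.next=prev(45) | reversed so far: 3 -> 45 -> 10
Step 4: curr=24, set curr.next=prev(3) | reversed so far: 24 -> 3 -> 45 -> 10
Step 5: curr=15, set curr.next=prev(24) | reversed so far: 15 -> 24 -> 3 -> 45 -> 10
Step 6: curr=21, set curr.next=prev(15) | reversed so far: 21 -> 15 -> 24 -> 3 -> 45 -> 10
Step 7: curr=2, set curr.next=prev(21) | reversed so far: 2 -> 21 -> 15 -> 24 -> 3 -> 45 -> 10

2 -> 21 -> 15 -> 24 -> 3 -> 45 -> 10 -> None


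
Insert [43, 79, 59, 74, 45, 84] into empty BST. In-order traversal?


Insert 43: root
Insert 79: R from 43
Insert 59: R from 43 -> L from 79
Insert 74: R from 43 -> L from 79 -> R from 59
Insert 45: R from 43 -> L from 79 -> L from 59
Insert 84: R from 43 -> R from 79

In-order: [43, 45, 59, 74, 79, 84]


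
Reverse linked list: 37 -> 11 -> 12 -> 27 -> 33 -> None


Step 1: curr=37, set curr.next=prev(None) | reversed so far: 37
Step 2: curr=11, set curr.next=prev(37) | reversed so far: 11 -> 37
Step 3: curr=12, set curr.next=prev(11) | reversed so far: 12 -> 11 -> 37
Step 4: curr=27, set curr.next=prev(12) | reversed so far: 27 -> 12 -> 11 -> 37
Step 5: curr=33, set curr.next=prev(27) | reversed so far: 33 -> 27 -> 12 -> 11 -> 37

33 -> 27 -> 12 -> 11 -> 37 -> None


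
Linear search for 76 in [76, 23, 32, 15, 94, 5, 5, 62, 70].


i=0: 76==76 found!

Found at 0, 1 comps


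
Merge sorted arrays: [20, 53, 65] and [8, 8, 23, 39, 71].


Take 8 from B
Take 8 from B
Take 20 from A
Take 23 from B
Take 39 from B
Take 53 from A
Take 65 from A

Merged: [8, 8, 20, 23, 39, 53, 65, 71]


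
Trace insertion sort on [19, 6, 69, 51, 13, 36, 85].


Initial: [19, 6, 69, 51, 13, 36, 85]
Insert 6: [6, 19, 69, 51, 13, 36, 85]
Insert 69: [6, 19, 69, 51, 13, 36, 85]
Insert 51: [6, 19, 51, 69, 13, 36, 85]
Insert 13: [6, 13, 19, 51, 69, 36, 85]
Insert 36: [6, 13, 19, 36, 51, 69, 85]
Insert 85: [6, 13, 19, 36, 51, 69, 85]

Sorted: [6, 13, 19, 36, 51, 69, 85]


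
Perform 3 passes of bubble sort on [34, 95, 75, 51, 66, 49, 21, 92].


Initial: [34, 95, 75, 51, 66, 49, 21, 92]
Pass 1: [34, 75, 51, 66, 49, 21, 92, 95] (6 swaps)
Pass 2: [34, 51, 66, 49, 21, 75, 92, 95] (4 swaps)
Pass 3: [34, 51, 49, 21, 66, 75, 92, 95] (2 swaps)

After 3 passes: [34, 51, 49, 21, 66, 75, 92, 95]


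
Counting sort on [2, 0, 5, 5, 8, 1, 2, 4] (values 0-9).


Input: [2, 0, 5, 5, 8, 1, 2, 4]
Counts: [1, 1, 2, 0, 1, 2, 0, 0, 1, 0]

Sorted: [0, 1, 2, 2, 4, 5, 5, 8]


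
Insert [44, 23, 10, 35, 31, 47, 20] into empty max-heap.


Insert 44: [44]
Insert 23: [44, 23]
Insert 10: [44, 23, 10]
Insert 35: [44, 35, 10, 23]
Insert 31: [44, 35, 10, 23, 31]
Insert 47: [47, 35, 44, 23, 31, 10]
Insert 20: [47, 35, 44, 23, 31, 10, 20]

Final heap: [47, 35, 44, 23, 31, 10, 20]


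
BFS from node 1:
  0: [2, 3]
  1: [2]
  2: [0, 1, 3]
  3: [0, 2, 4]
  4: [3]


Visit 1, enqueue [2]
Visit 2, enqueue [0, 3]
Visit 0, enqueue []
Visit 3, enqueue [4]
Visit 4, enqueue []

BFS order: [1, 2, 0, 3, 4]


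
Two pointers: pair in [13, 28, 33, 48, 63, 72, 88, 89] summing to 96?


lo=0(13)+hi=7(89)=102
lo=0(13)+hi=6(88)=101
lo=0(13)+hi=5(72)=85
lo=1(28)+hi=5(72)=100
lo=1(28)+hi=4(63)=91
lo=2(33)+hi=4(63)=96

Yes: 33+63=96


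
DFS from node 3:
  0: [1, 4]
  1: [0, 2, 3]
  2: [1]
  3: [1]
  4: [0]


Visit 3, push [1]
Visit 1, push [2, 0]
Visit 0, push [4]
Visit 4, push []
Visit 2, push []

DFS order: [3, 1, 0, 4, 2]


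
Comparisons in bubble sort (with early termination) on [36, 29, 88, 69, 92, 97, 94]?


Algorithm: bubble sort (with early termination)
Input: [36, 29, 88, 69, 92, 97, 94]
Sorted: [29, 36, 69, 88, 92, 94, 97]

11


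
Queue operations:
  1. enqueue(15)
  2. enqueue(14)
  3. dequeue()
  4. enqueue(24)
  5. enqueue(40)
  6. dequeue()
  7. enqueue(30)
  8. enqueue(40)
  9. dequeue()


enqueue(15) -> [15]
enqueue(14) -> [15, 14]
dequeue()->15, [14]
enqueue(24) -> [14, 24]
enqueue(40) -> [14, 24, 40]
dequeue()->14, [24, 40]
enqueue(30) -> [24, 40, 30]
enqueue(40) -> [24, 40, 30, 40]
dequeue()->24, [40, 30, 40]

Final queue: [40, 30, 40]


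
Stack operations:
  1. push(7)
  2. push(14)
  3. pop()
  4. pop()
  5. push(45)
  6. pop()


push(7) -> [7]
push(14) -> [7, 14]
pop()->14, [7]
pop()->7, []
push(45) -> [45]
pop()->45, []

Final stack: []


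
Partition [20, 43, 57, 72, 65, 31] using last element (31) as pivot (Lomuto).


Pivot: 31
  20 <= 31: advance i (no swap)
Place pivot at 1: [20, 31, 57, 72, 65, 43]

Partitioned: [20, 31, 57, 72, 65, 43]


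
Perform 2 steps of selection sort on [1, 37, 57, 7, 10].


Initial: [1, 37, 57, 7, 10]
Step 1: min=1 at 0
  Swap: [1, 37, 57, 7, 10]
Step 2: min=7 at 3
  Swap: [1, 7, 57, 37, 10]

After 2 steps: [1, 7, 57, 37, 10]


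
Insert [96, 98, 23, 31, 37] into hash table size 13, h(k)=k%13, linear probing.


Insert 96: h=5 -> slot 5
Insert 98: h=7 -> slot 7
Insert 23: h=10 -> slot 10
Insert 31: h=5, 1 probes -> slot 6
Insert 37: h=11 -> slot 11

Table: [None, None, None, None, None, 96, 31, 98, None, None, 23, 37, None]


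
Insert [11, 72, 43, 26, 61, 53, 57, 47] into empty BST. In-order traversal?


Insert 11: root
Insert 72: R from 11
Insert 43: R from 11 -> L from 72
Insert 26: R from 11 -> L from 72 -> L from 43
Insert 61: R from 11 -> L from 72 -> R from 43
Insert 53: R from 11 -> L from 72 -> R from 43 -> L from 61
Insert 57: R from 11 -> L from 72 -> R from 43 -> L from 61 -> R from 53
Insert 47: R from 11 -> L from 72 -> R from 43 -> L from 61 -> L from 53

In-order: [11, 26, 43, 47, 53, 57, 61, 72]


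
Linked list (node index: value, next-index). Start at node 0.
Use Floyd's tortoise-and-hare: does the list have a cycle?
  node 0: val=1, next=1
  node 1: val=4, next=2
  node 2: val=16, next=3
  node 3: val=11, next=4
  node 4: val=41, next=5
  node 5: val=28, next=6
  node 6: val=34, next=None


Floyd's tortoise (slow, +1) and hare (fast, +2):
  init: slow=0, fast=0
  step 1: slow=1, fast=2
  step 2: slow=2, fast=4
  step 3: slow=3, fast=6
  step 4: fast -> None, no cycle

Cycle: no


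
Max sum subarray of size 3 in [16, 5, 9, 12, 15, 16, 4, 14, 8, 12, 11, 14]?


[0:3]: 30
[1:4]: 26
[2:5]: 36
[3:6]: 43
[4:7]: 35
[5:8]: 34
[6:9]: 26
[7:10]: 34
[8:11]: 31
[9:12]: 37

Max: 43 at [3:6]


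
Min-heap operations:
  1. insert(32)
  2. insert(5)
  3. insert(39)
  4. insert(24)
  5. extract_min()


insert(32) -> [32]
insert(5) -> [5, 32]
insert(39) -> [5, 32, 39]
insert(24) -> [5, 24, 39, 32]
extract_min()->5, [24, 32, 39]

Final heap: [24, 32, 39]


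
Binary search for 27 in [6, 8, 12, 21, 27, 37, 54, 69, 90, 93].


Step 1: lo=0, hi=9, mid=4, val=27

Found at index 4


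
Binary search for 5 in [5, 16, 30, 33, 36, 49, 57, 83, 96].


Step 1: lo=0, hi=8, mid=4, val=36
Step 2: lo=0, hi=3, mid=1, val=16
Step 3: lo=0, hi=0, mid=0, val=5

Found at index 0


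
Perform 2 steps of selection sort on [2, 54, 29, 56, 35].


Initial: [2, 54, 29, 56, 35]
Step 1: min=2 at 0
  Swap: [2, 54, 29, 56, 35]
Step 2: min=29 at 2
  Swap: [2, 29, 54, 56, 35]

After 2 steps: [2, 29, 54, 56, 35]


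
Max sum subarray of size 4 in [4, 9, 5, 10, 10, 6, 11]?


[0:4]: 28
[1:5]: 34
[2:6]: 31
[3:7]: 37

Max: 37 at [3:7]


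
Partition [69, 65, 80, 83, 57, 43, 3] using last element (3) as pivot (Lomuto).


Pivot: 3
Place pivot at 0: [3, 65, 80, 83, 57, 43, 69]

Partitioned: [3, 65, 80, 83, 57, 43, 69]


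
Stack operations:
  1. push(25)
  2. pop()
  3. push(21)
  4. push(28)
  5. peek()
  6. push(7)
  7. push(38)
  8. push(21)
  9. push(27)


push(25) -> [25]
pop()->25, []
push(21) -> [21]
push(28) -> [21, 28]
peek()->28
push(7) -> [21, 28, 7]
push(38) -> [21, 28, 7, 38]
push(21) -> [21, 28, 7, 38, 21]
push(27) -> [21, 28, 7, 38, 21, 27]

Final stack: [21, 28, 7, 38, 21, 27]


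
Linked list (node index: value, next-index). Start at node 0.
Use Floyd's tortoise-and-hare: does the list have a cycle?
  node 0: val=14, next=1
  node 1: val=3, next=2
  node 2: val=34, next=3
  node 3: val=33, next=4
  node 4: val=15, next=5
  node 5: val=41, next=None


Floyd's tortoise (slow, +1) and hare (fast, +2):
  init: slow=0, fast=0
  step 1: slow=1, fast=2
  step 2: slow=2, fast=4
  step 3: fast 4->5->None, no cycle

Cycle: no


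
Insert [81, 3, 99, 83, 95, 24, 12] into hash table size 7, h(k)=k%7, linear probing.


Insert 81: h=4 -> slot 4
Insert 3: h=3 -> slot 3
Insert 99: h=1 -> slot 1
Insert 83: h=6 -> slot 6
Insert 95: h=4, 1 probes -> slot 5
Insert 24: h=3, 4 probes -> slot 0
Insert 12: h=5, 4 probes -> slot 2

Table: [24, 99, 12, 3, 81, 95, 83]


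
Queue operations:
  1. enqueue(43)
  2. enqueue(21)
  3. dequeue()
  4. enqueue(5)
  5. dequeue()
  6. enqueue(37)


enqueue(43) -> [43]
enqueue(21) -> [43, 21]
dequeue()->43, [21]
enqueue(5) -> [21, 5]
dequeue()->21, [5]
enqueue(37) -> [5, 37]

Final queue: [5, 37]


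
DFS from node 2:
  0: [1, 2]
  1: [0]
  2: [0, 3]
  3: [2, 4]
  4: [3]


Visit 2, push [3, 0]
Visit 0, push [1]
Visit 1, push []
Visit 3, push [4]
Visit 4, push []

DFS order: [2, 0, 1, 3, 4]


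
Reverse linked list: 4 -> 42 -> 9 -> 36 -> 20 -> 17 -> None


Step 1: curr=4, set curr.next=prev(None) | reversed so far: 4
Step 2: curr=42, set curr.next=prev(4) | reversed so far: 42 -> 4
Step 3: curr=9, set curr.next=prev(42) | reversed so far: 9 -> 42 -> 4
Step 4: curr=36, set curr.next=prev(9) | reversed so far: 36 -> 9 -> 42 -> 4
Step 5: curr=20, set curr.next=prev(36) | reversed so far: 20 -> 36 -> 9 -> 42 -> 4
Step 6: curr=17, set curr.next=prev(20) | reversed so far: 17 -> 20 -> 36 -> 9 -> 42 -> 4

17 -> 20 -> 36 -> 9 -> 42 -> 4 -> None


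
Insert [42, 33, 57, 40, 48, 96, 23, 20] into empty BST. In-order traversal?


Insert 42: root
Insert 33: L from 42
Insert 57: R from 42
Insert 40: L from 42 -> R from 33
Insert 48: R from 42 -> L from 57
Insert 96: R from 42 -> R from 57
Insert 23: L from 42 -> L from 33
Insert 20: L from 42 -> L from 33 -> L from 23

In-order: [20, 23, 33, 40, 42, 48, 57, 96]


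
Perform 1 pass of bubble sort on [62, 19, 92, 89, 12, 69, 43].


Initial: [62, 19, 92, 89, 12, 69, 43]
Pass 1: [19, 62, 89, 12, 69, 43, 92] (5 swaps)

After 1 pass: [19, 62, 89, 12, 69, 43, 92]


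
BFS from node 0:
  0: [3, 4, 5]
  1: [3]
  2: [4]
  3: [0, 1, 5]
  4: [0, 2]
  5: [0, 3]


Visit 0, enqueue [3, 4, 5]
Visit 3, enqueue [1]
Visit 4, enqueue [2]
Visit 5, enqueue []
Visit 1, enqueue []
Visit 2, enqueue []

BFS order: [0, 3, 4, 5, 1, 2]


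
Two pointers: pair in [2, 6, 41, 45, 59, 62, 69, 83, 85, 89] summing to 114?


lo=0(2)+hi=9(89)=91
lo=1(6)+hi=9(89)=95
lo=2(41)+hi=9(89)=130
lo=2(41)+hi=8(85)=126
lo=2(41)+hi=7(83)=124
lo=2(41)+hi=6(69)=110
lo=3(45)+hi=6(69)=114

Yes: 45+69=114


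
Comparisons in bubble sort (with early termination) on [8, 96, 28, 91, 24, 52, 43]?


Algorithm: bubble sort (with early termination)
Input: [8, 96, 28, 91, 24, 52, 43]
Sorted: [8, 24, 28, 43, 52, 91, 96]

18


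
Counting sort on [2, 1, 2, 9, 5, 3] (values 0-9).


Input: [2, 1, 2, 9, 5, 3]
Counts: [0, 1, 2, 1, 0, 1, 0, 0, 0, 1]

Sorted: [1, 2, 2, 3, 5, 9]


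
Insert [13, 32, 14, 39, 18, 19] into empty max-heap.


Insert 13: [13]
Insert 32: [32, 13]
Insert 14: [32, 13, 14]
Insert 39: [39, 32, 14, 13]
Insert 18: [39, 32, 14, 13, 18]
Insert 19: [39, 32, 19, 13, 18, 14]

Final heap: [39, 32, 19, 13, 18, 14]


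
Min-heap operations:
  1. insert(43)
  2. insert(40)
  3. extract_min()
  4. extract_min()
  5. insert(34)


insert(43) -> [43]
insert(40) -> [40, 43]
extract_min()->40, [43]
extract_min()->43, []
insert(34) -> [34]

Final heap: [34]


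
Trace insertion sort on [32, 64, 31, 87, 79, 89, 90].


Initial: [32, 64, 31, 87, 79, 89, 90]
Insert 64: [32, 64, 31, 87, 79, 89, 90]
Insert 31: [31, 32, 64, 87, 79, 89, 90]
Insert 87: [31, 32, 64, 87, 79, 89, 90]
Insert 79: [31, 32, 64, 79, 87, 89, 90]
Insert 89: [31, 32, 64, 79, 87, 89, 90]
Insert 90: [31, 32, 64, 79, 87, 89, 90]

Sorted: [31, 32, 64, 79, 87, 89, 90]


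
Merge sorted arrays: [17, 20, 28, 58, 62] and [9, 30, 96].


Take 9 from B
Take 17 from A
Take 20 from A
Take 28 from A
Take 30 from B
Take 58 from A
Take 62 from A

Merged: [9, 17, 20, 28, 30, 58, 62, 96]


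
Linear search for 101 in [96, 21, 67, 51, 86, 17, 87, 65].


i=0: 96!=101
i=1: 21!=101
i=2: 67!=101
i=3: 51!=101
i=4: 86!=101
i=5: 17!=101
i=6: 87!=101
i=7: 65!=101

Not found, 8 comps


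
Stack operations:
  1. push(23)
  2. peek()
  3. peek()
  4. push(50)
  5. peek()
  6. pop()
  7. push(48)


push(23) -> [23]
peek()->23
peek()->23
push(50) -> [23, 50]
peek()->50
pop()->50, [23]
push(48) -> [23, 48]

Final stack: [23, 48]


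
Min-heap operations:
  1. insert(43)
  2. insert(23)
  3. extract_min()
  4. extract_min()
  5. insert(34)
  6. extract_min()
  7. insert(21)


insert(43) -> [43]
insert(23) -> [23, 43]
extract_min()->23, [43]
extract_min()->43, []
insert(34) -> [34]
extract_min()->34, []
insert(21) -> [21]

Final heap: [21]


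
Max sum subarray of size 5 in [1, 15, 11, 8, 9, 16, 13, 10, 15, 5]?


[0:5]: 44
[1:6]: 59
[2:7]: 57
[3:8]: 56
[4:9]: 63
[5:10]: 59

Max: 63 at [4:9]


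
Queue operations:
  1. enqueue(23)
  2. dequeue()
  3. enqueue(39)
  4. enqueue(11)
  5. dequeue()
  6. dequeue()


enqueue(23) -> [23]
dequeue()->23, []
enqueue(39) -> [39]
enqueue(11) -> [39, 11]
dequeue()->39, [11]
dequeue()->11, []

Final queue: []


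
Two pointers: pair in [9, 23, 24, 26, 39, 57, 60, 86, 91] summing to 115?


lo=0(9)+hi=8(91)=100
lo=1(23)+hi=8(91)=114
lo=2(24)+hi=8(91)=115

Yes: 24+91=115


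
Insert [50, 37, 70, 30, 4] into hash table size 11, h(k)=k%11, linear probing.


Insert 50: h=6 -> slot 6
Insert 37: h=4 -> slot 4
Insert 70: h=4, 1 probes -> slot 5
Insert 30: h=8 -> slot 8
Insert 4: h=4, 3 probes -> slot 7

Table: [None, None, None, None, 37, 70, 50, 4, 30, None, None]


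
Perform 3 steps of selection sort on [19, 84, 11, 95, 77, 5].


Initial: [19, 84, 11, 95, 77, 5]
Step 1: min=5 at 5
  Swap: [5, 84, 11, 95, 77, 19]
Step 2: min=11 at 2
  Swap: [5, 11, 84, 95, 77, 19]
Step 3: min=19 at 5
  Swap: [5, 11, 19, 95, 77, 84]

After 3 steps: [5, 11, 19, 95, 77, 84]


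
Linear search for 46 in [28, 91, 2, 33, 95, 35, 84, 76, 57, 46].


i=0: 28!=46
i=1: 91!=46
i=2: 2!=46
i=3: 33!=46
i=4: 95!=46
i=5: 35!=46
i=6: 84!=46
i=7: 76!=46
i=8: 57!=46
i=9: 46==46 found!

Found at 9, 10 comps


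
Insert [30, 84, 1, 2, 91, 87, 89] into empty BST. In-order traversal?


Insert 30: root
Insert 84: R from 30
Insert 1: L from 30
Insert 2: L from 30 -> R from 1
Insert 91: R from 30 -> R from 84
Insert 87: R from 30 -> R from 84 -> L from 91
Insert 89: R from 30 -> R from 84 -> L from 91 -> R from 87

In-order: [1, 2, 30, 84, 87, 89, 91]


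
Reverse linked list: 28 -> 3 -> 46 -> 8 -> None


Step 1: curr=28, set curr.next=prev(None) | reversed so far: 28
Step 2: curr=3, set curr.next=prev(28) | reversed so far: 3 -> 28
Step 3: curr=46, set curr.next=prev(3) | reversed so far: 46 -> 3 -> 28
Step 4: curr=8, set curr.next=prev(46) | reversed so far: 8 -> 46 -> 3 -> 28

8 -> 46 -> 3 -> 28 -> None


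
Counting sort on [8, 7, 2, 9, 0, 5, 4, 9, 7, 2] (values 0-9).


Input: [8, 7, 2, 9, 0, 5, 4, 9, 7, 2]
Counts: [1, 0, 2, 0, 1, 1, 0, 2, 1, 2]

Sorted: [0, 2, 2, 4, 5, 7, 7, 8, 9, 9]


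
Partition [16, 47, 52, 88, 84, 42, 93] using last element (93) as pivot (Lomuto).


Pivot: 93
  16 <= 93: advance i (no swap)
  47 <= 93: advance i (no swap)
  52 <= 93: advance i (no swap)
  88 <= 93: advance i (no swap)
  84 <= 93: advance i (no swap)
  42 <= 93: advance i (no swap)
Place pivot at 6: [16, 47, 52, 88, 84, 42, 93]

Partitioned: [16, 47, 52, 88, 84, 42, 93]


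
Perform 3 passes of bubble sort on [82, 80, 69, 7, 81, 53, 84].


Initial: [82, 80, 69, 7, 81, 53, 84]
Pass 1: [80, 69, 7, 81, 53, 82, 84] (5 swaps)
Pass 2: [69, 7, 80, 53, 81, 82, 84] (3 swaps)
Pass 3: [7, 69, 53, 80, 81, 82, 84] (2 swaps)

After 3 passes: [7, 69, 53, 80, 81, 82, 84]


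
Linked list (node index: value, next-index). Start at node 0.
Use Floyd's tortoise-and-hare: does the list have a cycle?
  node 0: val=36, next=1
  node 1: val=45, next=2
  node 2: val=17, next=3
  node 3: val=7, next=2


Floyd's tortoise (slow, +1) and hare (fast, +2):
  init: slow=0, fast=0
  step 1: slow=1, fast=2
  step 2: slow=2, fast=2
  slow == fast at node 2: cycle detected

Cycle: yes


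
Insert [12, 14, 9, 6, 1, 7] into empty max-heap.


Insert 12: [12]
Insert 14: [14, 12]
Insert 9: [14, 12, 9]
Insert 6: [14, 12, 9, 6]
Insert 1: [14, 12, 9, 6, 1]
Insert 7: [14, 12, 9, 6, 1, 7]

Final heap: [14, 12, 9, 6, 1, 7]


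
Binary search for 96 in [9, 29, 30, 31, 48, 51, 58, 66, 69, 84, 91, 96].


Step 1: lo=0, hi=11, mid=5, val=51
Step 2: lo=6, hi=11, mid=8, val=69
Step 3: lo=9, hi=11, mid=10, val=91
Step 4: lo=11, hi=11, mid=11, val=96

Found at index 11


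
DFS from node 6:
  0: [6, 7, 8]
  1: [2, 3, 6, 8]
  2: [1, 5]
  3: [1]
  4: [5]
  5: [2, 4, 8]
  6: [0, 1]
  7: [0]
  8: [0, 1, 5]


Visit 6, push [1, 0]
Visit 0, push [8, 7]
Visit 7, push []
Visit 8, push [5, 1]
Visit 1, push [3, 2]
Visit 2, push [5]
Visit 5, push [4]
Visit 4, push []
Visit 3, push []

DFS order: [6, 0, 7, 8, 1, 2, 5, 4, 3]


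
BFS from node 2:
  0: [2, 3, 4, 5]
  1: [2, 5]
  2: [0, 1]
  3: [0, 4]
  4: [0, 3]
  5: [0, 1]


Visit 2, enqueue [0, 1]
Visit 0, enqueue [3, 4, 5]
Visit 1, enqueue []
Visit 3, enqueue []
Visit 4, enqueue []
Visit 5, enqueue []

BFS order: [2, 0, 1, 3, 4, 5]


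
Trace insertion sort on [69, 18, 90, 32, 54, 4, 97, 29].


Initial: [69, 18, 90, 32, 54, 4, 97, 29]
Insert 18: [18, 69, 90, 32, 54, 4, 97, 29]
Insert 90: [18, 69, 90, 32, 54, 4, 97, 29]
Insert 32: [18, 32, 69, 90, 54, 4, 97, 29]
Insert 54: [18, 32, 54, 69, 90, 4, 97, 29]
Insert 4: [4, 18, 32, 54, 69, 90, 97, 29]
Insert 97: [4, 18, 32, 54, 69, 90, 97, 29]
Insert 29: [4, 18, 29, 32, 54, 69, 90, 97]

Sorted: [4, 18, 29, 32, 54, 69, 90, 97]


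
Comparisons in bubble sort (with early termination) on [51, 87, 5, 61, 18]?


Algorithm: bubble sort (with early termination)
Input: [51, 87, 5, 61, 18]
Sorted: [5, 18, 51, 61, 87]

10


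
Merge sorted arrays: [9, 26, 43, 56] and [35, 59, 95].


Take 9 from A
Take 26 from A
Take 35 from B
Take 43 from A
Take 56 from A

Merged: [9, 26, 35, 43, 56, 59, 95]


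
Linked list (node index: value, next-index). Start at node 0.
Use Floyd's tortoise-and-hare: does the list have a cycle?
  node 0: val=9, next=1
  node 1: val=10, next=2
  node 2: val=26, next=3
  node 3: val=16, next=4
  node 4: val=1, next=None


Floyd's tortoise (slow, +1) and hare (fast, +2):
  init: slow=0, fast=0
  step 1: slow=1, fast=2
  step 2: slow=2, fast=4
  step 3: fast -> None, no cycle

Cycle: no


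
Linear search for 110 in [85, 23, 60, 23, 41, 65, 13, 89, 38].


i=0: 85!=110
i=1: 23!=110
i=2: 60!=110
i=3: 23!=110
i=4: 41!=110
i=5: 65!=110
i=6: 13!=110
i=7: 89!=110
i=8: 38!=110

Not found, 9 comps


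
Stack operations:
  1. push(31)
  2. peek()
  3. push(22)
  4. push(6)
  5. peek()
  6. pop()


push(31) -> [31]
peek()->31
push(22) -> [31, 22]
push(6) -> [31, 22, 6]
peek()->6
pop()->6, [31, 22]

Final stack: [31, 22]


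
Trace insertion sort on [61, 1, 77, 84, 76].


Initial: [61, 1, 77, 84, 76]
Insert 1: [1, 61, 77, 84, 76]
Insert 77: [1, 61, 77, 84, 76]
Insert 84: [1, 61, 77, 84, 76]
Insert 76: [1, 61, 76, 77, 84]

Sorted: [1, 61, 76, 77, 84]


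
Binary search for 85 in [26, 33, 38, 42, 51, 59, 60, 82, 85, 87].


Step 1: lo=0, hi=9, mid=4, val=51
Step 2: lo=5, hi=9, mid=7, val=82
Step 3: lo=8, hi=9, mid=8, val=85

Found at index 8


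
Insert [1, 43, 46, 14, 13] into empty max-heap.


Insert 1: [1]
Insert 43: [43, 1]
Insert 46: [46, 1, 43]
Insert 14: [46, 14, 43, 1]
Insert 13: [46, 14, 43, 1, 13]

Final heap: [46, 14, 43, 1, 13]


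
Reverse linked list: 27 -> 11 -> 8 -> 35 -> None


Step 1: curr=27, set curr.next=prev(None) | reversed so far: 27
Step 2: curr=11, set curr.next=prev(27) | reversed so far: 11 -> 27
Step 3: curr=8, set curr.next=prev(11) | reversed so far: 8 -> 11 -> 27
Step 4: curr=35, set curr.next=prev(8) | reversed so far: 35 -> 8 -> 11 -> 27

35 -> 8 -> 11 -> 27 -> None


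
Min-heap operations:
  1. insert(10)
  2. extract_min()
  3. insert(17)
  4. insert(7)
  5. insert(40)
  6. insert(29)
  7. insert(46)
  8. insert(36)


insert(10) -> [10]
extract_min()->10, []
insert(17) -> [17]
insert(7) -> [7, 17]
insert(40) -> [7, 17, 40]
insert(29) -> [7, 17, 40, 29]
insert(46) -> [7, 17, 40, 29, 46]
insert(36) -> [7, 17, 36, 29, 46, 40]

Final heap: [7, 17, 36, 29, 46, 40]
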